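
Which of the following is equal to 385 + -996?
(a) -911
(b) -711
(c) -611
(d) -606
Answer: c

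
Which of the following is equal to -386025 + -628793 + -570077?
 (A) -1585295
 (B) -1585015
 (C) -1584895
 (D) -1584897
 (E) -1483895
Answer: C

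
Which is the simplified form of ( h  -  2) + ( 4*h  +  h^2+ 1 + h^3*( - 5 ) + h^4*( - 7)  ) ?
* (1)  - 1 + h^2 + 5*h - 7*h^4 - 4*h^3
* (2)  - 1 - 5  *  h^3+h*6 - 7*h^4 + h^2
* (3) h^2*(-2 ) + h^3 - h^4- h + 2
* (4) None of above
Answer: 4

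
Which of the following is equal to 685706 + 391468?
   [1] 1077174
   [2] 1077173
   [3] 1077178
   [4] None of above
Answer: 1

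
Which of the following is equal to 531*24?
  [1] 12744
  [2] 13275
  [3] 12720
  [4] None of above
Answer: 1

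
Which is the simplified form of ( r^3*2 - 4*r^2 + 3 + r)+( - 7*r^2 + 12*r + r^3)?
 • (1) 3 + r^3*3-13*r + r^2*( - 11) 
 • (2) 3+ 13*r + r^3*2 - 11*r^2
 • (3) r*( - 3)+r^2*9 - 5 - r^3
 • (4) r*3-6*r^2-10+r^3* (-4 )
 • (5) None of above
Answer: 5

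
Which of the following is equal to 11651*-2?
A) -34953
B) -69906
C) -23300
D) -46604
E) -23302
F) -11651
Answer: E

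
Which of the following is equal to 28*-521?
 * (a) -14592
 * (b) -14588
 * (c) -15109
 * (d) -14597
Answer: b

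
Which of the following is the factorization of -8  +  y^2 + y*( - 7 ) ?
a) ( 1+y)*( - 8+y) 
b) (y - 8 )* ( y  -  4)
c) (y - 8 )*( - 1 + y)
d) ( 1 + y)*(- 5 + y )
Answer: a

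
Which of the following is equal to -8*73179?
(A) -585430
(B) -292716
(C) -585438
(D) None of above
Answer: D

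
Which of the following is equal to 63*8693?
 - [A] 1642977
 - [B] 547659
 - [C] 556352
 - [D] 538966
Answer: B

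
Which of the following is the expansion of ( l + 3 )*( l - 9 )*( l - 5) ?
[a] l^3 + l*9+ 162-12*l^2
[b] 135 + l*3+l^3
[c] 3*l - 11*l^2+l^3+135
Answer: c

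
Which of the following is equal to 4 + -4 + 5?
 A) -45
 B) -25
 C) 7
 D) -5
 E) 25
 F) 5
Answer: F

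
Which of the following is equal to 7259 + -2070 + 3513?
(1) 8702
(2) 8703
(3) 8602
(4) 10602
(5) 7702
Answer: 1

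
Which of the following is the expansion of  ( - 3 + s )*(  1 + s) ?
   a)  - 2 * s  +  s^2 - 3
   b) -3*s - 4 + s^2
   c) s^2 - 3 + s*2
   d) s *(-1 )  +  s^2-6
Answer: a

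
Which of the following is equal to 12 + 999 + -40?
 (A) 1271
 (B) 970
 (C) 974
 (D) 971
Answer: D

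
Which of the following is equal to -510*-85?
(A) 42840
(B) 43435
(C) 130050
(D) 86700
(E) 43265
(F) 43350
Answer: F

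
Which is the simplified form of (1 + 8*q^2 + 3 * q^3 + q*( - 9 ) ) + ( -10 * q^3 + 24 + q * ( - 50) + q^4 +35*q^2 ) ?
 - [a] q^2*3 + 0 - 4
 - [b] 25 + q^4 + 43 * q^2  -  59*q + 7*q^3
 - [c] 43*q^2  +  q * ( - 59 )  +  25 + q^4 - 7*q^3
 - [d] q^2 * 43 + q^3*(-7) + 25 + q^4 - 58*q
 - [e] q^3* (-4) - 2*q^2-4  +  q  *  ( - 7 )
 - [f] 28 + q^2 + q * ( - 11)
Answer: c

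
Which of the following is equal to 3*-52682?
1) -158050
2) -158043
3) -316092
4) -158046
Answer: 4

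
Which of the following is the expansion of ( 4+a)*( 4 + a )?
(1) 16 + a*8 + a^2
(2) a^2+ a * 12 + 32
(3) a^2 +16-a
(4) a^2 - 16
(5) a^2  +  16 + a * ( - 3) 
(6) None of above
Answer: 1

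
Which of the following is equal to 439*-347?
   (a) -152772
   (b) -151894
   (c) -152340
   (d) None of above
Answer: d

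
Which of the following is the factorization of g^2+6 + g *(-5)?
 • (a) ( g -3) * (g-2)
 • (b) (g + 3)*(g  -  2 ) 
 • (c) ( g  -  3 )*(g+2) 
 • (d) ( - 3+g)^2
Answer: a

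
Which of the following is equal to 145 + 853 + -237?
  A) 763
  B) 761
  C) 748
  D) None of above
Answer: B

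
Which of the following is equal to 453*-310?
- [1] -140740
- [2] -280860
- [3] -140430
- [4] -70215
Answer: 3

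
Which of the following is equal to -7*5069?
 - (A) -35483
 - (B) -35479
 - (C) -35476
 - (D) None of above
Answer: A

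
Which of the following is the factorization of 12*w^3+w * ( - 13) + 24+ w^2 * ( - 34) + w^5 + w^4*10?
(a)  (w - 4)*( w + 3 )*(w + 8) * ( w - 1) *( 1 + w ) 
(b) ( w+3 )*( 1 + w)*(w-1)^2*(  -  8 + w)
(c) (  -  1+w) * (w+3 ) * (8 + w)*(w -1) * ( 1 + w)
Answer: c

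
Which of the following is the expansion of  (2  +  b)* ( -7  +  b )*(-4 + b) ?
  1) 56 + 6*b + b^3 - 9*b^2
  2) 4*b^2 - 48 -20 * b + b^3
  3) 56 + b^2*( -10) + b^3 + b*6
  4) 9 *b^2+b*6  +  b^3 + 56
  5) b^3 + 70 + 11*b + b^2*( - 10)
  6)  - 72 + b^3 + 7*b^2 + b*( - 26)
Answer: 1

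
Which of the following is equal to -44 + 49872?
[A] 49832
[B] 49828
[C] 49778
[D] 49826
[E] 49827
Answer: B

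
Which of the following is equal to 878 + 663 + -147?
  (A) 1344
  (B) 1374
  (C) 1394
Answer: C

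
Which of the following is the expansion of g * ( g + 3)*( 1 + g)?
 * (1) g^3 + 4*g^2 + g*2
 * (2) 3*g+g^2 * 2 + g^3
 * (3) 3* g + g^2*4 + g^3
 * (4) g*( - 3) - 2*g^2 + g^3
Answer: 3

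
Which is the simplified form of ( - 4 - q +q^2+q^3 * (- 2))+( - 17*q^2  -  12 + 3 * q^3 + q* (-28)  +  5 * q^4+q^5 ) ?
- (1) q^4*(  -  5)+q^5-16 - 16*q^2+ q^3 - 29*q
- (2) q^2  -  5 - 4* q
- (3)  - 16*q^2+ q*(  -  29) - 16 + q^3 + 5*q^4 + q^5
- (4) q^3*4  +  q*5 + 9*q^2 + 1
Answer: 3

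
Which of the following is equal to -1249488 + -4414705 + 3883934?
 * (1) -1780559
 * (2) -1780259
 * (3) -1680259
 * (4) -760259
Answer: 2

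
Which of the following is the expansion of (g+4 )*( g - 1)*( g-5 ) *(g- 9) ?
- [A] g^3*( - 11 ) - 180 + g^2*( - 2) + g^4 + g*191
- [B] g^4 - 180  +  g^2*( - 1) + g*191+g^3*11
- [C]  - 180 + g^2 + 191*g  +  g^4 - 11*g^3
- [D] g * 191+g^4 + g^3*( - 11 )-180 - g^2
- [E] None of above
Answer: D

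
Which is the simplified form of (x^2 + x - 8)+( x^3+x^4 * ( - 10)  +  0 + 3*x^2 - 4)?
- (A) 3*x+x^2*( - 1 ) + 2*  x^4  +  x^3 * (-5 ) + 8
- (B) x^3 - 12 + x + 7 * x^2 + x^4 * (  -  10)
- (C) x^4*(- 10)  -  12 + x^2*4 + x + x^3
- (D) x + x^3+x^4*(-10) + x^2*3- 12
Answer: C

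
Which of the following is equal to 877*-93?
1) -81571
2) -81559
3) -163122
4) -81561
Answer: 4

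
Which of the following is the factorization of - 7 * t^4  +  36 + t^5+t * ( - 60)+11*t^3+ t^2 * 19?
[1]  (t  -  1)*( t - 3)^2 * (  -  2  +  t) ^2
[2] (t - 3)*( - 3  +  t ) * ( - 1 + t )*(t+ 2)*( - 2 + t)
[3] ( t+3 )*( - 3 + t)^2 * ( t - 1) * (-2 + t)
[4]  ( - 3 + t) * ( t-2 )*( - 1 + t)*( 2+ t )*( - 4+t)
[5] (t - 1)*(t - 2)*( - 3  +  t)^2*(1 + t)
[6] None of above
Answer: 2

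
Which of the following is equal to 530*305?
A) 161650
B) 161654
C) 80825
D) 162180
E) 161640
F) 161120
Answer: A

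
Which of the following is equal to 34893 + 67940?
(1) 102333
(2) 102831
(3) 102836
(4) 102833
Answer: 4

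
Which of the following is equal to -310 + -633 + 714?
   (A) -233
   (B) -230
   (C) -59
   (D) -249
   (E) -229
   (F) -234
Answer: E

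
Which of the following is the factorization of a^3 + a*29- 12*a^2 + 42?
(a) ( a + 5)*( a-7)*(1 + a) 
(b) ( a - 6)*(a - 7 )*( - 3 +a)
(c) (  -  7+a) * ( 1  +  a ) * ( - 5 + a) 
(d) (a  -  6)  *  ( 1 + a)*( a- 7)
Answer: d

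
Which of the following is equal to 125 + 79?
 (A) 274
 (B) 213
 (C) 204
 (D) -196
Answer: C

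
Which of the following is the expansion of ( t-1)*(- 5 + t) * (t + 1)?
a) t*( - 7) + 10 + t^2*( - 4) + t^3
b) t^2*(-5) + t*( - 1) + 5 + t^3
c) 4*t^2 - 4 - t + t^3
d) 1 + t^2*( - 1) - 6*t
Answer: b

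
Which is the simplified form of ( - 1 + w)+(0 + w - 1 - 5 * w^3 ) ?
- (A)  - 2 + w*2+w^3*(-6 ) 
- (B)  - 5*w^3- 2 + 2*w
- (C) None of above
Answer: B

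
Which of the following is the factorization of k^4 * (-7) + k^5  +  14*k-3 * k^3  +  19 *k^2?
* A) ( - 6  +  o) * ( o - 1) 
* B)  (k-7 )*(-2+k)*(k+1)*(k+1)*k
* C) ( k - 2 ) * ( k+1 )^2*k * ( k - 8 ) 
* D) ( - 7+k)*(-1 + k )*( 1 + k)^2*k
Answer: B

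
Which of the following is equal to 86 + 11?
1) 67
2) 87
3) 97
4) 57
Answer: 3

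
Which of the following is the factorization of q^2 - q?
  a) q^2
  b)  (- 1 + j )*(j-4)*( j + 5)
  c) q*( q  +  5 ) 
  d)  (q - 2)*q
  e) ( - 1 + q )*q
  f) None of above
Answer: e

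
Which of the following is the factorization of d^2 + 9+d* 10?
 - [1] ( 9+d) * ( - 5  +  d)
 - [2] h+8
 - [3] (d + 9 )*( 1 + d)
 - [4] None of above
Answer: 3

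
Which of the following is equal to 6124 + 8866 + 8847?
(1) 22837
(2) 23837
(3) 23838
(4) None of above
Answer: 2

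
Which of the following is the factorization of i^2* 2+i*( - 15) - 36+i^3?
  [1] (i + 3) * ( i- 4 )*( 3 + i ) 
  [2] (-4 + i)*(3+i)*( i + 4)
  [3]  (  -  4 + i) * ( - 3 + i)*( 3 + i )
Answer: 1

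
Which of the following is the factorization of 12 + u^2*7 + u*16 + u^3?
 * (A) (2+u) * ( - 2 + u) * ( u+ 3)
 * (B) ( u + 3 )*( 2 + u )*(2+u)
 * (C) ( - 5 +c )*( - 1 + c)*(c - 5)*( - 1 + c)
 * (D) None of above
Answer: B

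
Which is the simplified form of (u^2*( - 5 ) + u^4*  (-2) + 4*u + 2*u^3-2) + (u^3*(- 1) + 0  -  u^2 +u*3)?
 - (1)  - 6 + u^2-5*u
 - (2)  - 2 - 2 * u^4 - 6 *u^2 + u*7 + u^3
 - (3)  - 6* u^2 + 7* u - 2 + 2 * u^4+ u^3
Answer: 2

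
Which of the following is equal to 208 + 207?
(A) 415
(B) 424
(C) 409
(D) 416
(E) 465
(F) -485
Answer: A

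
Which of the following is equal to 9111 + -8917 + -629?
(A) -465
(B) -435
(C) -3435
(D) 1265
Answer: B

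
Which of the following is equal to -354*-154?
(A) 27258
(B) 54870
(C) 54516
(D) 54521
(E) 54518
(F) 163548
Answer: C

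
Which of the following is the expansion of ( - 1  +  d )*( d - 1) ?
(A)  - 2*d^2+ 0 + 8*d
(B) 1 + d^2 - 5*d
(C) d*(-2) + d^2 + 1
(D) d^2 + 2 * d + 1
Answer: C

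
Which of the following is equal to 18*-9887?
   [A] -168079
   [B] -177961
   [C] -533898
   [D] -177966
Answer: D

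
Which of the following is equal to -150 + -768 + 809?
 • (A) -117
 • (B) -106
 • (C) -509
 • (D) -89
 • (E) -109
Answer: E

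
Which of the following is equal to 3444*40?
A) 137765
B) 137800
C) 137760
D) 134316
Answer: C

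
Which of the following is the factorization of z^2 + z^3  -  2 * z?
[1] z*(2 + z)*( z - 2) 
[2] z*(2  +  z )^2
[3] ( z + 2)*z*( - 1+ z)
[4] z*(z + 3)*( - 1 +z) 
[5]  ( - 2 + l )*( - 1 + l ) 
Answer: 3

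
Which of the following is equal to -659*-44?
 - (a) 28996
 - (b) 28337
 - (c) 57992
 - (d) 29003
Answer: a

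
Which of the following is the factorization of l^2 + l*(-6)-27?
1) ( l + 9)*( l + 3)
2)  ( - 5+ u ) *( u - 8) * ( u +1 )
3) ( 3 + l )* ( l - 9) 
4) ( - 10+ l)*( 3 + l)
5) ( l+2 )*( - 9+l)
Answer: 3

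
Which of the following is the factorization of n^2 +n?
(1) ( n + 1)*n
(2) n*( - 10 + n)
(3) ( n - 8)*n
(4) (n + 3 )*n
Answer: 1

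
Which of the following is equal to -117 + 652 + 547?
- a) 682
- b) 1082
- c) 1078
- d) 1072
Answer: b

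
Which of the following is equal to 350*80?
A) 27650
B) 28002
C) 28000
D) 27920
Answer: C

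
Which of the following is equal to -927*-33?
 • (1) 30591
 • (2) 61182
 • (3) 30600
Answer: 1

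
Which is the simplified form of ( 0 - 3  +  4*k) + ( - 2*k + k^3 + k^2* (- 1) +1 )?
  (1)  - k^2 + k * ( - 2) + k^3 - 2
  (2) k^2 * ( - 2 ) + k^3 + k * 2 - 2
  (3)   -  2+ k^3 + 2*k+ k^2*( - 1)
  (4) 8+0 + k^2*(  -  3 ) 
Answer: 3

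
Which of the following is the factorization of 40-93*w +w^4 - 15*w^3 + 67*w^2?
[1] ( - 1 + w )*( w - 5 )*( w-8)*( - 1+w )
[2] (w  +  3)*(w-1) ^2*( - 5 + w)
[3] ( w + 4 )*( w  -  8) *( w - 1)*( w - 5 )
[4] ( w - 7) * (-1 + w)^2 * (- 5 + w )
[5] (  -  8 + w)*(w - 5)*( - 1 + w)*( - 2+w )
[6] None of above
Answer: 1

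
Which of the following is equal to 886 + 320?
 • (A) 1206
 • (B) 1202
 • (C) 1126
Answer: A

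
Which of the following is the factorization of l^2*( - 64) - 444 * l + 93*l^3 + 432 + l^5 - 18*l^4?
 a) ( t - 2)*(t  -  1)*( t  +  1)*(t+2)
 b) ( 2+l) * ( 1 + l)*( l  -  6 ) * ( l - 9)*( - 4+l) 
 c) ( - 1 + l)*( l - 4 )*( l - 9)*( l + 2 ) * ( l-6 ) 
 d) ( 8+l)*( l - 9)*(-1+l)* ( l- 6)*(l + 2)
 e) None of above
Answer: c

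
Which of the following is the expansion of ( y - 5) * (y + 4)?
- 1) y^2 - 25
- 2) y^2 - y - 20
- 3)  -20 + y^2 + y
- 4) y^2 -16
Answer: 2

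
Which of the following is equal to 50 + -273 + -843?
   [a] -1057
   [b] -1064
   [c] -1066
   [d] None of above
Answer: c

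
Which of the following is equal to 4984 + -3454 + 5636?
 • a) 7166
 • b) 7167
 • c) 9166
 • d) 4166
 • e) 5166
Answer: a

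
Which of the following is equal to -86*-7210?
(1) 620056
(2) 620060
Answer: 2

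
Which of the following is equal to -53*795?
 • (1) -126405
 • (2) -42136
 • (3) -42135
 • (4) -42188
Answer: 3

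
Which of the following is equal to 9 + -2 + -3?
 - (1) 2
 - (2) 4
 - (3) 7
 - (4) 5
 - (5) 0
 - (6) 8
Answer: 2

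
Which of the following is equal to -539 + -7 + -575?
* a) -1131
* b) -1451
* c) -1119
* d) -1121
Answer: d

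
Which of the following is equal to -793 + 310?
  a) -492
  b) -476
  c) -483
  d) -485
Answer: c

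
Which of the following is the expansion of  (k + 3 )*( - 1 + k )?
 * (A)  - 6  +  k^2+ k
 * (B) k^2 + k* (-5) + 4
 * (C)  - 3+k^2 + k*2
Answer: C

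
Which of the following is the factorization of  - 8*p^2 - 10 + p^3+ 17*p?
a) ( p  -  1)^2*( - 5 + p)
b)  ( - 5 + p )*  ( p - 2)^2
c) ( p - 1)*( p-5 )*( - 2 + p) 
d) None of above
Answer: c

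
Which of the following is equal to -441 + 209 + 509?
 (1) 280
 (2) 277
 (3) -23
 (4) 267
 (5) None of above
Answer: 2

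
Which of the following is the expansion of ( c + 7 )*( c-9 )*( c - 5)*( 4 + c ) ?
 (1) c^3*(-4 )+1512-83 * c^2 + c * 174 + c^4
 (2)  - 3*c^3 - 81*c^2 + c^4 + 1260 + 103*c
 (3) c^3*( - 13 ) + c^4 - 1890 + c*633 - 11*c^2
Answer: 2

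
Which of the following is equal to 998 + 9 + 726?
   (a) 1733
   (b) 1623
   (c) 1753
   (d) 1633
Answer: a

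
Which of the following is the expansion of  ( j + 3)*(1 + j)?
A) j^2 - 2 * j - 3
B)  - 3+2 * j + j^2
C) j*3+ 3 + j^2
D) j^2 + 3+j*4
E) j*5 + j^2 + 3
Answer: D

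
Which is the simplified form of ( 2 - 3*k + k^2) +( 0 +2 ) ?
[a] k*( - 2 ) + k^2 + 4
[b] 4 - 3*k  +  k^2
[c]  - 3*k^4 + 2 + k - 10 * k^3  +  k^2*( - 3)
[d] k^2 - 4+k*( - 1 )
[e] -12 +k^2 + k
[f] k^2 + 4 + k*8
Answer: b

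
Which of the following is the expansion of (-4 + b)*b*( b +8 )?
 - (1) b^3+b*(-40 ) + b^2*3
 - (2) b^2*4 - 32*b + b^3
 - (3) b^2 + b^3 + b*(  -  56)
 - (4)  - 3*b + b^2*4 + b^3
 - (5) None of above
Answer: 2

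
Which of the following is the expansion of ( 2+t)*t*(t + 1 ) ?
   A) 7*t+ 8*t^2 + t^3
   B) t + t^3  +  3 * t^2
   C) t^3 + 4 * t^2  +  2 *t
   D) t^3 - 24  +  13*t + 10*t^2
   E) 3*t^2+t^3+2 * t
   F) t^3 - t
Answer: E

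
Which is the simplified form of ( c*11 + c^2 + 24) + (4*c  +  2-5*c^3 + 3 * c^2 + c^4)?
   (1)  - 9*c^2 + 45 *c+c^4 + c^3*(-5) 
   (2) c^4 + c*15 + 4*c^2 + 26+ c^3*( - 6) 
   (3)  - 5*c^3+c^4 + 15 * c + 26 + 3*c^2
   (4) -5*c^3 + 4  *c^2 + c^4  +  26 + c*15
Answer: 4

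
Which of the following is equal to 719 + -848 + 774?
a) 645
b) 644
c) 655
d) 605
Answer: a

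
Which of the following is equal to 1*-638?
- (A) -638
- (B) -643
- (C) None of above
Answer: A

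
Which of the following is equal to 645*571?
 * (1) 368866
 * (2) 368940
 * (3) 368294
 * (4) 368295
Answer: 4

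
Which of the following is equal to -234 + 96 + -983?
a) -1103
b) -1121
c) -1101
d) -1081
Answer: b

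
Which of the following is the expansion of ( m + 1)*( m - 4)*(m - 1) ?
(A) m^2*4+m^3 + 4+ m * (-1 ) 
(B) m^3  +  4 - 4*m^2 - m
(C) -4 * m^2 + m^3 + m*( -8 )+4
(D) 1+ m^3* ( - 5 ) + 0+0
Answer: B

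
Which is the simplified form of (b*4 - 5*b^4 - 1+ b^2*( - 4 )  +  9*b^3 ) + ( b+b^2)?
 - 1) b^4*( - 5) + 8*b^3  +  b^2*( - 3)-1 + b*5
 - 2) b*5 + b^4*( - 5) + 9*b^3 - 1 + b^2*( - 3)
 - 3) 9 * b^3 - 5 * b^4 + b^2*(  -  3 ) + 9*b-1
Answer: 2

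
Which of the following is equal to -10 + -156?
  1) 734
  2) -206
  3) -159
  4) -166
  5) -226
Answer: 4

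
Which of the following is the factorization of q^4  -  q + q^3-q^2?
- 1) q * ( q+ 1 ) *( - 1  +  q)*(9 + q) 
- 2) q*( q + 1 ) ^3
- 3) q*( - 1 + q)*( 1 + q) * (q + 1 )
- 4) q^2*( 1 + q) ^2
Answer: 3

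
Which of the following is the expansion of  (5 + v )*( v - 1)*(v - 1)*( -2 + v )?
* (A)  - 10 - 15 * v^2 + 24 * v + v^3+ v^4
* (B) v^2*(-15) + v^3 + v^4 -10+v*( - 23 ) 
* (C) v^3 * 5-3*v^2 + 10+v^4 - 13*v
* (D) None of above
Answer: D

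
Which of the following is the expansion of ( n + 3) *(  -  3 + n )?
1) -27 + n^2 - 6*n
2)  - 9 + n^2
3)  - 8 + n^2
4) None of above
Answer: 2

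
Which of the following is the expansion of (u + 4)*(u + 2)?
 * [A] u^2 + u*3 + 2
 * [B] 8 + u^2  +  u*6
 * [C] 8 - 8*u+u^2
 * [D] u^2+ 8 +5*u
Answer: B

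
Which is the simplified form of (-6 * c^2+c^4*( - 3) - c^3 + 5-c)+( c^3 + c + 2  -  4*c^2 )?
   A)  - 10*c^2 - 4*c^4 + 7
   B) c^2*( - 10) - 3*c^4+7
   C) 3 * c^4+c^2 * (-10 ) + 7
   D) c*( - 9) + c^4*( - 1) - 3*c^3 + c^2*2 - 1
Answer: B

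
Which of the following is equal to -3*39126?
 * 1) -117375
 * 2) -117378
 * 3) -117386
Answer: 2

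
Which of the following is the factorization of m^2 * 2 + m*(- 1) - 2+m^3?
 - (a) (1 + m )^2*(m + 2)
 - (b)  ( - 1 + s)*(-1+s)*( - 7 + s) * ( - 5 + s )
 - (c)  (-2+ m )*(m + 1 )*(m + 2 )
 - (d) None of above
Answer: d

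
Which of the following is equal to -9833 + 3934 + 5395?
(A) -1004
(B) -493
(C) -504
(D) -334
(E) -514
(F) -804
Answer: C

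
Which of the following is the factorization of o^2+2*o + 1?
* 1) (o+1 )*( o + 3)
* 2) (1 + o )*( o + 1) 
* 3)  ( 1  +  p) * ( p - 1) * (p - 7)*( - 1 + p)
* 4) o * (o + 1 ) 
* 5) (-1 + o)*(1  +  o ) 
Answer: 2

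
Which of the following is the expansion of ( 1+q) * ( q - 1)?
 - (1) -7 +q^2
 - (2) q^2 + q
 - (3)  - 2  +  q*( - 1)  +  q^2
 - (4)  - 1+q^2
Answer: 4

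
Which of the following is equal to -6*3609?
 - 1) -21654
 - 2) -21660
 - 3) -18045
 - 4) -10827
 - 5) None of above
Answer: 1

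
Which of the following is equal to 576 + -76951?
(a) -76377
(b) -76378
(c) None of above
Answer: c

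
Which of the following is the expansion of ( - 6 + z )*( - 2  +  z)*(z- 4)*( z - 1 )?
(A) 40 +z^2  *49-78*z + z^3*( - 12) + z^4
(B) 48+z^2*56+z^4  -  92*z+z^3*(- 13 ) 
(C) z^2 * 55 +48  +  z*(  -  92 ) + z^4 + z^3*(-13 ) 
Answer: B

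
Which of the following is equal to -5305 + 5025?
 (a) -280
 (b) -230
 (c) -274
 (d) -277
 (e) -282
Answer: a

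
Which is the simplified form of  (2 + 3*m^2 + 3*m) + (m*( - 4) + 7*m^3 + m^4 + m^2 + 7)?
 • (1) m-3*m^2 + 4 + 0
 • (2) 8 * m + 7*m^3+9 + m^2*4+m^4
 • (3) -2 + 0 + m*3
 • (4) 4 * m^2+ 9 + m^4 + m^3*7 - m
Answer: 4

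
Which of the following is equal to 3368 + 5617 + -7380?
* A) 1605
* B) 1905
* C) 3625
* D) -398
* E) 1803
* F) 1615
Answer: A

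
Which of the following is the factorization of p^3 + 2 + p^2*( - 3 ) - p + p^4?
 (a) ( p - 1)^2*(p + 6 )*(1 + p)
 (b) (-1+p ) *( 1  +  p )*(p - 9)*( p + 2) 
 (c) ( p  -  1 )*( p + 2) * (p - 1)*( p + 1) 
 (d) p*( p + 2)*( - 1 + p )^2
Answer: c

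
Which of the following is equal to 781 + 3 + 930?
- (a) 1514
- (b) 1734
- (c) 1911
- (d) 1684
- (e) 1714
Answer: e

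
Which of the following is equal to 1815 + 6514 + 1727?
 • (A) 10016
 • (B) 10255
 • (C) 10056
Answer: C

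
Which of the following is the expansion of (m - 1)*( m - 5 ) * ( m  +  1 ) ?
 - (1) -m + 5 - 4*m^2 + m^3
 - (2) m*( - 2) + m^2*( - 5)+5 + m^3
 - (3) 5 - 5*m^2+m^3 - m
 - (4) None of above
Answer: 3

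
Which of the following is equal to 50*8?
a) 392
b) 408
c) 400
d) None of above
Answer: c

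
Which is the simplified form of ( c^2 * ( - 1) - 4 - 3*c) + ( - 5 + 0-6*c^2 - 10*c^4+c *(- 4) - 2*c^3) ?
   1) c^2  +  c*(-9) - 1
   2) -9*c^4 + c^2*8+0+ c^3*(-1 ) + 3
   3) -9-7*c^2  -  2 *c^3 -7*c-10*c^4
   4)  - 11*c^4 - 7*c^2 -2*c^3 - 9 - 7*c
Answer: 3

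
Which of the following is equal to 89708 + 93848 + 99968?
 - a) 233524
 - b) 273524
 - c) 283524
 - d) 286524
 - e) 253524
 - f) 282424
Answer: c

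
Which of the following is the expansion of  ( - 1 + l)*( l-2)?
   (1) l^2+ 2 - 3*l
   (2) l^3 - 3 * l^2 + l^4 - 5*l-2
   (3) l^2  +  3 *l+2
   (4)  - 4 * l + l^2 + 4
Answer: 1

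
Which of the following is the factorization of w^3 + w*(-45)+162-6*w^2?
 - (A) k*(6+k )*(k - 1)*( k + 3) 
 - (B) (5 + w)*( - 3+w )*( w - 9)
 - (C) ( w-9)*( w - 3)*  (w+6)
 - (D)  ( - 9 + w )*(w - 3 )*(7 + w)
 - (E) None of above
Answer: C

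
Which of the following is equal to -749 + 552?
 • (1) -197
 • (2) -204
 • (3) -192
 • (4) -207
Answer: 1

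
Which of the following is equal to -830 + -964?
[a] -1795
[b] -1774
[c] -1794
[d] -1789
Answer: c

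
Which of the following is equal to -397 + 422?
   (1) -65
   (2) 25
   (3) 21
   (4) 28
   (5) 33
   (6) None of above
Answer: 2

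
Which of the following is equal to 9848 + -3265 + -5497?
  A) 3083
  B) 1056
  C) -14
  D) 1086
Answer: D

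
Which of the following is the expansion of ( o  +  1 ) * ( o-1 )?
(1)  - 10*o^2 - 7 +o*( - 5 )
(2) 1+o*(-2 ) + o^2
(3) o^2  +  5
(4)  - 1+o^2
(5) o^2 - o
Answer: 4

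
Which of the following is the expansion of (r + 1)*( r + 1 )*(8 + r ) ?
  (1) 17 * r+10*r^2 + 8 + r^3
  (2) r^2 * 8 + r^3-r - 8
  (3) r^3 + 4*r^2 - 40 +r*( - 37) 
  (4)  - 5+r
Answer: 1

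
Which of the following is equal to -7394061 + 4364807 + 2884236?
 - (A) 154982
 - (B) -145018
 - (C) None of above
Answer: B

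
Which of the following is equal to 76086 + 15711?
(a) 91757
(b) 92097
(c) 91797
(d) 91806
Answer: c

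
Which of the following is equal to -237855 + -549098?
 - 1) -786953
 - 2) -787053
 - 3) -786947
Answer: 1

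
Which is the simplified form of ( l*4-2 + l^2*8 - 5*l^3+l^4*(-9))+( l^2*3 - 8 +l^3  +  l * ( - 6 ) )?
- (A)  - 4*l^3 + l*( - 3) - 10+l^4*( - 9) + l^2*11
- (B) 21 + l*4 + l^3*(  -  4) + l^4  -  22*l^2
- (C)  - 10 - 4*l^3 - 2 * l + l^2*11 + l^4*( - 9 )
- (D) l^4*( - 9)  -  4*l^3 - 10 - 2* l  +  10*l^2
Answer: C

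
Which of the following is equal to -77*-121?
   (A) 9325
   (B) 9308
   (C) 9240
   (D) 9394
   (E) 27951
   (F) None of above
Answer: F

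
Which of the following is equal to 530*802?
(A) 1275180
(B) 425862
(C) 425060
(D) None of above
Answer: C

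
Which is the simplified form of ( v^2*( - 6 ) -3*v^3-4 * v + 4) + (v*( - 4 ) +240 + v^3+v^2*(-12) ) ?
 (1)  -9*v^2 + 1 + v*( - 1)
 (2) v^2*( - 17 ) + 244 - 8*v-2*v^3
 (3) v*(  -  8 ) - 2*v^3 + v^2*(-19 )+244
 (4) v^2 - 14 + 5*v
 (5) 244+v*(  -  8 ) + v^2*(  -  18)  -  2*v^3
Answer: 5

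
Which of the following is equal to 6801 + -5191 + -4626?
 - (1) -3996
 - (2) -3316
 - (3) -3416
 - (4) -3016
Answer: 4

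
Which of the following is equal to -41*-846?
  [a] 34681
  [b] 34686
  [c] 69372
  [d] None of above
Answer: b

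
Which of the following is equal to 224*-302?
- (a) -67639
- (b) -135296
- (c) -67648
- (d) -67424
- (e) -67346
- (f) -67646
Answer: c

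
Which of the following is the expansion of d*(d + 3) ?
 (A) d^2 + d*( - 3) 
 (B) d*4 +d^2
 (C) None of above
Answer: C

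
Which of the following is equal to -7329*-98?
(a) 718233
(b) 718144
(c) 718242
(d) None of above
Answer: c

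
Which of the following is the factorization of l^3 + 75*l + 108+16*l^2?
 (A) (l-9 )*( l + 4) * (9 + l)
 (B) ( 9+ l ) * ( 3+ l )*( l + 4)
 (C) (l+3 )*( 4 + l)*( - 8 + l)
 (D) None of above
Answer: B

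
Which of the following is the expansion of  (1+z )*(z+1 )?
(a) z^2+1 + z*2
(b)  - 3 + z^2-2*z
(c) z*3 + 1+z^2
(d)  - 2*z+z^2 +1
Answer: a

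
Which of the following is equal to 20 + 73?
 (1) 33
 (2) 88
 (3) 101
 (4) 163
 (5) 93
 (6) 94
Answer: 5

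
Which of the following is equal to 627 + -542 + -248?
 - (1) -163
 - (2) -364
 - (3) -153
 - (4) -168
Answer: 1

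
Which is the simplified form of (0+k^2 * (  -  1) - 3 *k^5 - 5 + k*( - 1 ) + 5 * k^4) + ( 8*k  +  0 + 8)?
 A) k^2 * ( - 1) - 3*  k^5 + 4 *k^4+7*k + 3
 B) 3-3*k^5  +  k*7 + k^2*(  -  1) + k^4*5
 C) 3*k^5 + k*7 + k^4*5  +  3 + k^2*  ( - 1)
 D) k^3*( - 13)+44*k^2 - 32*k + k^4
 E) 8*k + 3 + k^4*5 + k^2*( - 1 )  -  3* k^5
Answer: B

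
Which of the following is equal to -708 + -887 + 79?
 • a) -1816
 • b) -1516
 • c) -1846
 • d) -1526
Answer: b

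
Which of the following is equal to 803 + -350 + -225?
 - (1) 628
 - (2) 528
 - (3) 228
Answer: 3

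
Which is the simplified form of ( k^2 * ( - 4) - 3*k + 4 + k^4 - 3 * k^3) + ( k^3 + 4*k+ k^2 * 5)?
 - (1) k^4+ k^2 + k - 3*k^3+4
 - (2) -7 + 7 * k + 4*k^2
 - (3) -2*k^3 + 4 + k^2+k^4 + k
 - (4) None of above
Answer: 3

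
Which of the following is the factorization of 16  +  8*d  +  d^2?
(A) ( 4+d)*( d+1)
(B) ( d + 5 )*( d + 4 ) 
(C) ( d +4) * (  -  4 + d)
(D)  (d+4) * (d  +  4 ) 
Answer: D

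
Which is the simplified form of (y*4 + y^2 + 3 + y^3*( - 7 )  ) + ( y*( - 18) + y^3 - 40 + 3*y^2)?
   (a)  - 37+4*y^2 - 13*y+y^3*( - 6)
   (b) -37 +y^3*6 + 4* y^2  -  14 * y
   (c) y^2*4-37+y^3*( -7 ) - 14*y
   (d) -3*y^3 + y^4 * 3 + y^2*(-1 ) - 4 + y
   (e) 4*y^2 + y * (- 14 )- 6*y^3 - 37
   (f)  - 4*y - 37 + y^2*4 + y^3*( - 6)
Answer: e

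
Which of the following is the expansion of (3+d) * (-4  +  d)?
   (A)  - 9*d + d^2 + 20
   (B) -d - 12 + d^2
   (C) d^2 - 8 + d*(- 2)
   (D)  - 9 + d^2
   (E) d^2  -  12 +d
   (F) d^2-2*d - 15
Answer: B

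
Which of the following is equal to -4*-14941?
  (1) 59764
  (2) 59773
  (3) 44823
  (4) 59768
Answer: 1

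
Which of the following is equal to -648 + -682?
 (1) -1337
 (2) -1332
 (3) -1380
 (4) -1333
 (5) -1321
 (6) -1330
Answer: 6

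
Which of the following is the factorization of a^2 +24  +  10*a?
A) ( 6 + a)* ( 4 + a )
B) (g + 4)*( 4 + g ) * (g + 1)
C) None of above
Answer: A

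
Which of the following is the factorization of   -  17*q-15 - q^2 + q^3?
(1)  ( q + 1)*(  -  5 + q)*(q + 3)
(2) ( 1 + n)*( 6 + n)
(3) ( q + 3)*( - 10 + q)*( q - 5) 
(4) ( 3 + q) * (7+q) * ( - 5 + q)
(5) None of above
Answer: 1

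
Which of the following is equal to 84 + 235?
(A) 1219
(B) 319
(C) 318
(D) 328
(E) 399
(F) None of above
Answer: B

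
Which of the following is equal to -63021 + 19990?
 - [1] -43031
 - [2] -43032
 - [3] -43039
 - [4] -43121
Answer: 1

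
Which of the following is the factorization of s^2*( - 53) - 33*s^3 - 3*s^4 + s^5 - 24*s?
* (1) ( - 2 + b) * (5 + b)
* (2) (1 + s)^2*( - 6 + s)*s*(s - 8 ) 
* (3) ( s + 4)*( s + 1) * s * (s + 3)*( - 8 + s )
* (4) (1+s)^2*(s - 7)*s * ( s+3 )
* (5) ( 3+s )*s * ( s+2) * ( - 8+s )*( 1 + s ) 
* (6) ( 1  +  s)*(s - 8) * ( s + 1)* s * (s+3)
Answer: 6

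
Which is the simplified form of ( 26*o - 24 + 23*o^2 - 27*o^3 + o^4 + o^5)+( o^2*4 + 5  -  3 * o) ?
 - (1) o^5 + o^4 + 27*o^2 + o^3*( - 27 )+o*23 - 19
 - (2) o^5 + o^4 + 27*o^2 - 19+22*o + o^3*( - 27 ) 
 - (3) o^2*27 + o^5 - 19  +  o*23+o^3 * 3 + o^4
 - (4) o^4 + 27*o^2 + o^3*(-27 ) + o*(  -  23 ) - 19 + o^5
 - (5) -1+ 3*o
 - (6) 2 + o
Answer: 1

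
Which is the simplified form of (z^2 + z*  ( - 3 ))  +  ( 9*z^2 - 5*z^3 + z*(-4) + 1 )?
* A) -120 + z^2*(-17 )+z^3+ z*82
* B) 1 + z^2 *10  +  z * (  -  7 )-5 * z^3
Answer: B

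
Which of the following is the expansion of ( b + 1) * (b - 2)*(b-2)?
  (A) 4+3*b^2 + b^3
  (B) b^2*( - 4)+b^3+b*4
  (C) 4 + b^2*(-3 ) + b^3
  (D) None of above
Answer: C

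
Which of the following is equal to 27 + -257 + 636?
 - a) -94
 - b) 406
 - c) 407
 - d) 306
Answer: b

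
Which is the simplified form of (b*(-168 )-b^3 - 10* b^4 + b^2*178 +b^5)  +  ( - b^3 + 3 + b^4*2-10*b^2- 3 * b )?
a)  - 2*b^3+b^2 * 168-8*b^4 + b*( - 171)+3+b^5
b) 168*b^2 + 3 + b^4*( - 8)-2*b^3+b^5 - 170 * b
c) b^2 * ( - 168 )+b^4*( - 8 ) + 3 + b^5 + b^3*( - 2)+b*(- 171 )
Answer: a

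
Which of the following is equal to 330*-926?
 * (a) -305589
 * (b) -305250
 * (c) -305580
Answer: c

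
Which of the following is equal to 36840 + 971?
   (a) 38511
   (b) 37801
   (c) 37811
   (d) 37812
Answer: c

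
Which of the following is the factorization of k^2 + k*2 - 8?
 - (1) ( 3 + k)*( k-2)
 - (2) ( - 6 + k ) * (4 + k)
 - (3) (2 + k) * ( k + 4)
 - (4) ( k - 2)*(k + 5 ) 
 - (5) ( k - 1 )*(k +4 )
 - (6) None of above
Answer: 6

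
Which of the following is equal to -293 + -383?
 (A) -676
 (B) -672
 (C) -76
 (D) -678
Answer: A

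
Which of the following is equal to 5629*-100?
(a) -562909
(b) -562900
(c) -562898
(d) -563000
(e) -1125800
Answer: b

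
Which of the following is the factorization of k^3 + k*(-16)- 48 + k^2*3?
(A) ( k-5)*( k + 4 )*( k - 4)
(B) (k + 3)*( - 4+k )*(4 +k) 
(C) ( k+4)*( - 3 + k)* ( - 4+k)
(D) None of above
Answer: B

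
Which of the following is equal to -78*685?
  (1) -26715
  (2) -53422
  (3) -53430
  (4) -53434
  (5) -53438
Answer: 3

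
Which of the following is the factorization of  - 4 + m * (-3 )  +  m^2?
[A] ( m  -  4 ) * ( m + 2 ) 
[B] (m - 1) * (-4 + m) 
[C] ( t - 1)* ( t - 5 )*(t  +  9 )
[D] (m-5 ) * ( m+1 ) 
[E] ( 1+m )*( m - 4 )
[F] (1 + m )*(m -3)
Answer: E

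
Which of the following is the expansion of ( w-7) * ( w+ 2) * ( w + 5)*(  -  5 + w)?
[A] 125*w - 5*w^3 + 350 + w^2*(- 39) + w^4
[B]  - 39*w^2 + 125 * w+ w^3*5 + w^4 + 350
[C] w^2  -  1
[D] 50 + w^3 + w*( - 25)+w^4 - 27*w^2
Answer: A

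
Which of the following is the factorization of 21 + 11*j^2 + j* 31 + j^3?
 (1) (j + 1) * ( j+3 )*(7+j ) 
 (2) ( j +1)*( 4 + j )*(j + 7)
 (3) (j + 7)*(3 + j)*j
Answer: 1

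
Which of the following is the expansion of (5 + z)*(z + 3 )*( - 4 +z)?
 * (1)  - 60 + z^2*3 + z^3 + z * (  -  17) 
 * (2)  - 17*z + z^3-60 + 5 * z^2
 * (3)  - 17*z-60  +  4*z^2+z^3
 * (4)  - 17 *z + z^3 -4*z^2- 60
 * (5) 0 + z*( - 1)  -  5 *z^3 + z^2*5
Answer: 3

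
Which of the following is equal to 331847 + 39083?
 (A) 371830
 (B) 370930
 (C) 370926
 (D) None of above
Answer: B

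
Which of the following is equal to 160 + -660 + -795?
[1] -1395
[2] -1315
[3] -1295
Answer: 3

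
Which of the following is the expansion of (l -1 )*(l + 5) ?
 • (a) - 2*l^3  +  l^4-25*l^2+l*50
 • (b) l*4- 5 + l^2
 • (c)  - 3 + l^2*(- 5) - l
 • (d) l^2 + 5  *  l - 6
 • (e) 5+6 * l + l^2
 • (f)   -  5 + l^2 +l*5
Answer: b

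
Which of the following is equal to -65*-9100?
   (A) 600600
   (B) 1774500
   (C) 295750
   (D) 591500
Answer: D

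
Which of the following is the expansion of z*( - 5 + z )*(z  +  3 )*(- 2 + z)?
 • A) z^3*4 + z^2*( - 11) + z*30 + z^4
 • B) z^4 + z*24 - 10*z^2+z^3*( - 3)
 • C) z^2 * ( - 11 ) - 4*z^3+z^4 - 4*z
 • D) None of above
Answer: D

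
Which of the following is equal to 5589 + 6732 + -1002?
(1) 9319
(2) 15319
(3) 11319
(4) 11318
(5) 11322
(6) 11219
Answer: 3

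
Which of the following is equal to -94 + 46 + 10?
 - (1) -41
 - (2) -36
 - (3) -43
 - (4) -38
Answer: 4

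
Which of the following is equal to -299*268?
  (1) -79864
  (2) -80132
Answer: 2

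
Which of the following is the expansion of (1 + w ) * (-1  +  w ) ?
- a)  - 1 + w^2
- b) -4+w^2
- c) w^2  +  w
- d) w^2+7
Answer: a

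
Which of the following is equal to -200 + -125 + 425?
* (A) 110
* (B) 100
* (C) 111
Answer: B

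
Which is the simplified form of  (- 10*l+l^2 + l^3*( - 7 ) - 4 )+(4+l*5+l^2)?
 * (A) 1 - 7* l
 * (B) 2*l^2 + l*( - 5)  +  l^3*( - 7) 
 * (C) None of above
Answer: B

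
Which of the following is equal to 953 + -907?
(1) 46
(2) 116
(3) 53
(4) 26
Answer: 1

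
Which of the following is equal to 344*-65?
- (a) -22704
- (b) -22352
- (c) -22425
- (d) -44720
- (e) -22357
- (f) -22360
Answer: f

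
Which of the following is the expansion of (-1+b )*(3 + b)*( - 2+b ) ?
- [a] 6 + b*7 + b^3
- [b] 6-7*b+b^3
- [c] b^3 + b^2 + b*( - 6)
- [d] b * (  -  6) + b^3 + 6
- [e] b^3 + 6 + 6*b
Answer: b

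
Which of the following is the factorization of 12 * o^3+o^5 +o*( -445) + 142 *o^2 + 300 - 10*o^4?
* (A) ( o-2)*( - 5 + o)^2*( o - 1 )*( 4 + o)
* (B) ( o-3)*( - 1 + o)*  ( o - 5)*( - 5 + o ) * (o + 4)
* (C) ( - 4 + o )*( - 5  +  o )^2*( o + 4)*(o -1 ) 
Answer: B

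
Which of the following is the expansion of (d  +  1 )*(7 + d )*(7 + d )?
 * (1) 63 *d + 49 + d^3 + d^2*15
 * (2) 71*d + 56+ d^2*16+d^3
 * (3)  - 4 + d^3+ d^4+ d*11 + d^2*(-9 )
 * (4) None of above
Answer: 1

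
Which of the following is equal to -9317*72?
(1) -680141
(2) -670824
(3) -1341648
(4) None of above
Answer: 2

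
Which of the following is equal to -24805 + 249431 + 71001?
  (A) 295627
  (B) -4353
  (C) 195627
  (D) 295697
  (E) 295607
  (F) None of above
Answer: A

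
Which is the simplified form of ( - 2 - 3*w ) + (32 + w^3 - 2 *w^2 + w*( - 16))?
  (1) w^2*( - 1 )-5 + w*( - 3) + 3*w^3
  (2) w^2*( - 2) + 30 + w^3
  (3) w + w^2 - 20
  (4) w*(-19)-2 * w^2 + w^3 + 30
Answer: 4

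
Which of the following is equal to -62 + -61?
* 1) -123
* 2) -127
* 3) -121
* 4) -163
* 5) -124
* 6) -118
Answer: 1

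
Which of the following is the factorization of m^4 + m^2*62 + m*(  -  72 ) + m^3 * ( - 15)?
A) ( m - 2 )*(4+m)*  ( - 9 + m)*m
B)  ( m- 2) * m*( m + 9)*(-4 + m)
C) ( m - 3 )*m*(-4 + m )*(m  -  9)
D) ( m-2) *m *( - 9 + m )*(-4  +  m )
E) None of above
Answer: D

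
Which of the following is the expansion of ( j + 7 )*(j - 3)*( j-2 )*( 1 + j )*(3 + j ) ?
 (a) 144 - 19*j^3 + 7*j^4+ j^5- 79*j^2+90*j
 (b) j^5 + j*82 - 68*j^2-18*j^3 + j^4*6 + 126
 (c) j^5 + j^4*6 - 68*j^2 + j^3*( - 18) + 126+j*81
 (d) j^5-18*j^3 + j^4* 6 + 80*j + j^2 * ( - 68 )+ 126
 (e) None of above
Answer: c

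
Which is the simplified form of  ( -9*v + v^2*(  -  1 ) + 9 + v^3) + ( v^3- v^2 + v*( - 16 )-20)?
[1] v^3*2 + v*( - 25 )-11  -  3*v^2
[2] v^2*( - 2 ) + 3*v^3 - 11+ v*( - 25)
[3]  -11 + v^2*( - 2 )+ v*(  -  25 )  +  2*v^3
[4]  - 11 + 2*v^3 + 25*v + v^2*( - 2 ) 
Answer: 3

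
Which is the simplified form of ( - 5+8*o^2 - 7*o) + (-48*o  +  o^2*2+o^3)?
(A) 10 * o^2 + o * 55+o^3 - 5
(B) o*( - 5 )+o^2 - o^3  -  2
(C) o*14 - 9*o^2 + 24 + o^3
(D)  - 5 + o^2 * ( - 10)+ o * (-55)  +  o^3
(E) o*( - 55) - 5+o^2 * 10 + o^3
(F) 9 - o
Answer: E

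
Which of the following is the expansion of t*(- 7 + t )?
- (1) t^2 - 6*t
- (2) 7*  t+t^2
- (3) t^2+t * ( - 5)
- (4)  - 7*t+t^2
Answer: 4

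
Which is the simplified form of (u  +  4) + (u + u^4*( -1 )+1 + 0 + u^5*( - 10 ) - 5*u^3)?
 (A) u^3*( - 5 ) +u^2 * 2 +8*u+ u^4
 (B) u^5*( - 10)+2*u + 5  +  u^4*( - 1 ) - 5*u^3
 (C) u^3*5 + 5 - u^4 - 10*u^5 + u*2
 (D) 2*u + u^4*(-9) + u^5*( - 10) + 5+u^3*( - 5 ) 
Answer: B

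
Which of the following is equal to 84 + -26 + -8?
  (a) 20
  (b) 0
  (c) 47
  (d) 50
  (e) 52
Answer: d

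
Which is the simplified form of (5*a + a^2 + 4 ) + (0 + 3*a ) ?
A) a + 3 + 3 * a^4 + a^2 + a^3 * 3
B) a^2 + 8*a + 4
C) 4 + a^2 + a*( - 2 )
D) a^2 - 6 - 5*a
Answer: B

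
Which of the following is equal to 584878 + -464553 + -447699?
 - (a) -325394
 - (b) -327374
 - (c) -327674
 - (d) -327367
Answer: b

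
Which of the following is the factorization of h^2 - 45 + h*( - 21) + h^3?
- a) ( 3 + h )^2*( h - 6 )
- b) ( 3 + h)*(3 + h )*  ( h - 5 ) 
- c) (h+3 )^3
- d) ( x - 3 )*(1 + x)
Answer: b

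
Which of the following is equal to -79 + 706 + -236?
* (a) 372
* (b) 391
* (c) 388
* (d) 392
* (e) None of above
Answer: b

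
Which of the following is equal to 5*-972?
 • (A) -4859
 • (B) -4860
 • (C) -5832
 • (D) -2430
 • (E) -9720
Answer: B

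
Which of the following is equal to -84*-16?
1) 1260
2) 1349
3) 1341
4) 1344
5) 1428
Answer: 4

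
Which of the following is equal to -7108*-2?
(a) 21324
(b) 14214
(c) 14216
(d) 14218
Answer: c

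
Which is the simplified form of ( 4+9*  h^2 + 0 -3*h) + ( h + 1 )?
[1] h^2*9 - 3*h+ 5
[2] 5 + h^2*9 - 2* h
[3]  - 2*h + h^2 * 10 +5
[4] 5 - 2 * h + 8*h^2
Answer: 2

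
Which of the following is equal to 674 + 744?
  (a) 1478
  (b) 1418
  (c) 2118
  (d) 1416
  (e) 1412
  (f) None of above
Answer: b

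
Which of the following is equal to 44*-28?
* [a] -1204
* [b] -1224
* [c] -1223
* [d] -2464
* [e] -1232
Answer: e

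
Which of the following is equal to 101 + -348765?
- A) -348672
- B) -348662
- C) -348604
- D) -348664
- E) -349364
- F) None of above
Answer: D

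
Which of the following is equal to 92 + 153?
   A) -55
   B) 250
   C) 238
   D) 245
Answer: D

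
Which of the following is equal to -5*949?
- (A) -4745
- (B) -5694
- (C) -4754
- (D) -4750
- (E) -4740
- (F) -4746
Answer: A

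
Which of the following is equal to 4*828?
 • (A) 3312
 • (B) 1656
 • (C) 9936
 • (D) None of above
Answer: A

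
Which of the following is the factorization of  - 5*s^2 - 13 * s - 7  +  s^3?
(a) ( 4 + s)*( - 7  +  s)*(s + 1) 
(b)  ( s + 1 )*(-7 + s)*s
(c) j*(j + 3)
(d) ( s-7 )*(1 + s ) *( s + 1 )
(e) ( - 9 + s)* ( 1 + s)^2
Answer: d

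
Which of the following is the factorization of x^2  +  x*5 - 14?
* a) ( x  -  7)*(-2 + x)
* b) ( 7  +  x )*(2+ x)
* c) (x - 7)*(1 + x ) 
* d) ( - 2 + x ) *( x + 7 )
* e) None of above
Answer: d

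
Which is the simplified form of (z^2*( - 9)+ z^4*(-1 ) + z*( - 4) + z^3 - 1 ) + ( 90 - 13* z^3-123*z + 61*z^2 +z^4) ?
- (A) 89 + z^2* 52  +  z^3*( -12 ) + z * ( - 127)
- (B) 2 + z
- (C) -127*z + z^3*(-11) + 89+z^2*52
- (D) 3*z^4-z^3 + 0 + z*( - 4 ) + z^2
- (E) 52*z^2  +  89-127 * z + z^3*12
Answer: A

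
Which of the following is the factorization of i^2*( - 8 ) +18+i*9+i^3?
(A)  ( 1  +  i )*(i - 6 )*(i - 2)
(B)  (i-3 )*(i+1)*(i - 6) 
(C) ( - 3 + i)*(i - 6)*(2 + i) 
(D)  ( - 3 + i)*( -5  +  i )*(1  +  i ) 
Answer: B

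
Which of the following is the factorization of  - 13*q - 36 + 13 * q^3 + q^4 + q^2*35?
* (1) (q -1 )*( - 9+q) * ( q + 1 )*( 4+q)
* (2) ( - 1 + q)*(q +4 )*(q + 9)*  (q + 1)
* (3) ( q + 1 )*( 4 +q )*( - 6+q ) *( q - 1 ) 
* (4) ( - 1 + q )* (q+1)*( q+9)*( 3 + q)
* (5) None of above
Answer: 2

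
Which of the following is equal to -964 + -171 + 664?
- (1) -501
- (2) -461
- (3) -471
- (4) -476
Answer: 3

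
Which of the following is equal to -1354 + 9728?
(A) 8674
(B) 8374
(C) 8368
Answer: B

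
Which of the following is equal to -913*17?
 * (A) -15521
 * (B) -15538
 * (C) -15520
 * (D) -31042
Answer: A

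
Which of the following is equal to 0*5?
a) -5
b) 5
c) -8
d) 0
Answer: d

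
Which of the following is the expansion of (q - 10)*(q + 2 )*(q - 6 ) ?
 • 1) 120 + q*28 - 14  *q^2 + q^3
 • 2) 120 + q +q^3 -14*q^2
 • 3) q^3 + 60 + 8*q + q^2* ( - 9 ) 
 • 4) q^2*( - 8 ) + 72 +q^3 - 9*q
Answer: 1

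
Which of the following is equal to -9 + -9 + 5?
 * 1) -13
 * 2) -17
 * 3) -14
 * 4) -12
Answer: 1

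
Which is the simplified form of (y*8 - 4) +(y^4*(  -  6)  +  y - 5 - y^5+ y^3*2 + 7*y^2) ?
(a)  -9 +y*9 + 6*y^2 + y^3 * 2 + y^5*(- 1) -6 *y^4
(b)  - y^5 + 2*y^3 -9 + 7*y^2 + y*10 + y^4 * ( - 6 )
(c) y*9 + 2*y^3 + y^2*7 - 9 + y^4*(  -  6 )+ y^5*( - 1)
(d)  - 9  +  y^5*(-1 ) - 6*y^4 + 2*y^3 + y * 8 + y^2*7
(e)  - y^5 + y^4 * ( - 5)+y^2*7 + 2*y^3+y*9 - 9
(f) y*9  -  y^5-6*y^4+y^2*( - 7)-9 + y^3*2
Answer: c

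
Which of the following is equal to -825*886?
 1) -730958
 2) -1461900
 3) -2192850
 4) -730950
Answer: 4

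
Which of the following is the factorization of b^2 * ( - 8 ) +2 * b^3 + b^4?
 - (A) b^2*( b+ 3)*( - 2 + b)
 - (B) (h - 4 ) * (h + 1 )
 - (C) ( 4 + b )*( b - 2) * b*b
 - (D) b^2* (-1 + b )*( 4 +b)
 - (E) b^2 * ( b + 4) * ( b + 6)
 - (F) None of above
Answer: C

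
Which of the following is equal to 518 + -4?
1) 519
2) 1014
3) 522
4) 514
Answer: 4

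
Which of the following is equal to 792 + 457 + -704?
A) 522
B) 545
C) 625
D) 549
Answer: B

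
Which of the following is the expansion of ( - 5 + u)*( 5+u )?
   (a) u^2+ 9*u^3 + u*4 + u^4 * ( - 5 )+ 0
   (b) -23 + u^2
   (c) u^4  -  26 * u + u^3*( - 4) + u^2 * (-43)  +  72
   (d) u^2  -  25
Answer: d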